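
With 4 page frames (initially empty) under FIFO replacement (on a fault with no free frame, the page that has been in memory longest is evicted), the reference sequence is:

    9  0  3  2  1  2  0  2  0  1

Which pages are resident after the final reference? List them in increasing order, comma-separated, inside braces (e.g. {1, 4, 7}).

9 → miss, frames [9]
0 → miss, frames [9, 0]
3 → miss, frames [9, 0, 3]
2 → miss, frames [9, 0, 3, 2]
1 → miss, evict 9, frames [0, 3, 2, 1]
2 → hit
0 → hit
2 → hit
0 → hit
1 → hit

{0, 1, 2, 3}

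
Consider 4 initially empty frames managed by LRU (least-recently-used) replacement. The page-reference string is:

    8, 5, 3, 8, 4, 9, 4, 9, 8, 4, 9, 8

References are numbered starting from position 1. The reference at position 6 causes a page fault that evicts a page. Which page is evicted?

pos 1: 8: fault, frames {8}
pos 2: 5: fault, frames {8,5}
pos 3: 3: fault, frames {8,5,3}
pos 4: 8: hit
pos 5: 4: fault, frames {5,3,8,4}
pos 6: 9: fault, evict 5, frames {3,8,4,9}
At position 6, page 5 is evicted.

5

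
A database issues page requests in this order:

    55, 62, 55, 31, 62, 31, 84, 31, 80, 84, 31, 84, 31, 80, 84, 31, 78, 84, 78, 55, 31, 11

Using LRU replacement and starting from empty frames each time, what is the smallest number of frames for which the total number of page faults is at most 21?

f=1: 22 faults
f=2: 16 faults
f=3: 9 faults
f=4: 8 faults
f=5: 8 faults
f=6: 7 faults
f=7: 7 faults
Smallest f with faults ≤ 21 is 2.

2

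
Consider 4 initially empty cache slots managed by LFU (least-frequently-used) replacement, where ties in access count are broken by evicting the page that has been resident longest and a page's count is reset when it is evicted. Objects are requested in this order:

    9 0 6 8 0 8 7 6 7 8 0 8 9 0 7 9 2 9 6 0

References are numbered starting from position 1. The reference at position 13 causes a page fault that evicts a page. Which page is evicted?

pos 1: 9: fault, frames (9)
pos 2: 0: fault, frames (9 0)
pos 3: 6: fault, frames (9 0 6)
pos 4: 8: fault, frames (9 0 6 8)
pos 5: 0: hit
pos 6: 8: hit
pos 7: 7: fault, evict 9, frames (0 6 8 7)
pos 8: 6: hit
pos 9: 7: hit
pos 10: 8: hit
pos 11: 0: hit
pos 12: 8: hit
pos 13: 9: fault, evict 6, frames (0 8 7 9)
At position 13, page 6 is evicted.

6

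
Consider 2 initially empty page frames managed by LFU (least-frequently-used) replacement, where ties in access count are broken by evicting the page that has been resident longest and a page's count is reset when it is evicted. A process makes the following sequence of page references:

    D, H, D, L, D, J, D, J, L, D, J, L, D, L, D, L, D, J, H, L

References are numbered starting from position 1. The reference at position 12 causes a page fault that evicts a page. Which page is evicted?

J

pos 1: D → miss, frames {D}
pos 2: H → miss, frames {D,H}
pos 3: D → hit
pos 4: L → miss, evict H, frames {D,L}
pos 5: D → hit
pos 6: J → miss, evict L, frames {D,J}
pos 7: D → hit
pos 8: J → hit
pos 9: L → miss, evict J, frames {D,L}
pos 10: D → hit
pos 11: J → miss, evict L, frames {D,J}
pos 12: L → miss, evict J, frames {D,L}
At position 12, page J is evicted.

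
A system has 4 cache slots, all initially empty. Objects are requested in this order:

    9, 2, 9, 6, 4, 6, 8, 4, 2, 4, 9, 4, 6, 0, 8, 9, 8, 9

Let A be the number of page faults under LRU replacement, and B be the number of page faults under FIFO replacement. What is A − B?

4

Under LRU: F F . F F . F . F . F . F F F F . . → 11 faults.
Under FIFO: F F . F F . F . . . F . . F . . . . → 7 faults.
A − B = 11 − 7 = 4.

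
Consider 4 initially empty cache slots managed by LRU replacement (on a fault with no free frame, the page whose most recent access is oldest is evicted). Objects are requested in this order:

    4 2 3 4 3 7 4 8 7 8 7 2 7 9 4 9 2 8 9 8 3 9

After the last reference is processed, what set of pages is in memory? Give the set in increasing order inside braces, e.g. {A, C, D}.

{2, 3, 8, 9}

4: fault, frames {4}
2: fault, frames {4,2}
3: fault, frames {4,2,3}
4: hit
3: hit
7: fault, frames {2,4,3,7}
4: hit
8: fault, evict 2, frames {3,7,4,8}
7: hit
8: hit
7: hit
2: fault, evict 3, frames {4,8,7,2}
7: hit
9: fault, evict 4, frames {8,2,7,9}
4: fault, evict 8, frames {2,7,9,4}
9: hit
2: hit
8: fault, evict 7, frames {4,9,2,8}
9: hit
8: hit
3: fault, evict 4, frames {2,9,8,3}
9: hit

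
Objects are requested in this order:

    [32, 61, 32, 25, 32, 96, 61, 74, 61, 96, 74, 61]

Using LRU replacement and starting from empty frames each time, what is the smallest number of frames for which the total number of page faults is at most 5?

f=1: 12 faults
f=2: 9 faults
f=3: 6 faults
f=4: 5 faults
f=5: 5 faults
Smallest f with faults ≤ 5 is 4.

4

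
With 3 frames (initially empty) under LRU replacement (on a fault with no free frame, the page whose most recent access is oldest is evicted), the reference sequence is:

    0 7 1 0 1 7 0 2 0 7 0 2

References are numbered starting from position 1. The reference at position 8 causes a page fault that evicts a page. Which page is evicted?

1

pos 1: 0 -> fault, frames [0]
pos 2: 7 -> fault, frames [0, 7]
pos 3: 1 -> fault, frames [0, 7, 1]
pos 4: 0 -> hit
pos 5: 1 -> hit
pos 6: 7 -> hit
pos 7: 0 -> hit
pos 8: 2 -> fault, evict 1, frames [7, 0, 2]
At position 8, page 1 is evicted.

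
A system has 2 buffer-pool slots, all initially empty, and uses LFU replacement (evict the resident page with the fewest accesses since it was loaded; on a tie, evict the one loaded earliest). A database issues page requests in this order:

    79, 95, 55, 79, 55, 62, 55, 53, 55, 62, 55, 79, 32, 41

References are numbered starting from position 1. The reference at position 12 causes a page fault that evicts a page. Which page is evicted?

pos 1: 79 -> fault, frames (79)
pos 2: 95 -> fault, frames (79 95)
pos 3: 55 -> fault, evict 79, frames (95 55)
pos 4: 79 -> fault, evict 95, frames (55 79)
pos 5: 55 -> hit
pos 6: 62 -> fault, evict 79, frames (55 62)
pos 7: 55 -> hit
pos 8: 53 -> fault, evict 62, frames (55 53)
pos 9: 55 -> hit
pos 10: 62 -> fault, evict 53, frames (55 62)
pos 11: 55 -> hit
pos 12: 79 -> fault, evict 62, frames (55 79)
At position 12, page 62 is evicted.

62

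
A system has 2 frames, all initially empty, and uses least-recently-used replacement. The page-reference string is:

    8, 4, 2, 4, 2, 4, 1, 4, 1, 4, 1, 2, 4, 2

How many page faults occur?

8: miss, frames [8]
4: miss, frames [8, 4]
2: miss, evict 8, frames [4, 2]
4: hit
2: hit
4: hit
1: miss, evict 2, frames [4, 1]
4: hit
1: hit
4: hit
1: hit
2: miss, evict 4, frames [1, 2]
4: miss, evict 1, frames [2, 4]
2: hit
Page faults: 6.

6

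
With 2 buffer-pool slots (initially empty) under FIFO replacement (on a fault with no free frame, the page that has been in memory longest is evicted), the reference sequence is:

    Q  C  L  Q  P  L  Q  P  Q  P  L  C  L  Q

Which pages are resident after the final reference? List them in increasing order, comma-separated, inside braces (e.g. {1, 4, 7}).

{C, Q}

Q → miss, frames [Q]
C → miss, frames [Q, C]
L → miss, evict Q, frames [C, L]
Q → miss, evict C, frames [L, Q]
P → miss, evict L, frames [Q, P]
L → miss, evict Q, frames [P, L]
Q → miss, evict P, frames [L, Q]
P → miss, evict L, frames [Q, P]
Q → hit
P → hit
L → miss, evict Q, frames [P, L]
C → miss, evict P, frames [L, C]
L → hit
Q → miss, evict L, frames [C, Q]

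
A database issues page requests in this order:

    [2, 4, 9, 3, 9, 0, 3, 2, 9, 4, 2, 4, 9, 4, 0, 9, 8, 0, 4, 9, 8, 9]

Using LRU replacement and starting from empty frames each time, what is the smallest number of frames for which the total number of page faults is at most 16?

f=1: 22 faults
f=2: 18 faults
f=3: 13 faults
f=4: 9 faults
f=5: 6 faults
f=6: 6 faults
Smallest f with faults ≤ 16 is 3.

3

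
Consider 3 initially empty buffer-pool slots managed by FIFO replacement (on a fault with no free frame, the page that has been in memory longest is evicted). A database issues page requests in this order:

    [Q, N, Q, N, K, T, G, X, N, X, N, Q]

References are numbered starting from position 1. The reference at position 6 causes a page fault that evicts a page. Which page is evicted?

pos 1: Q → miss, frames {Q}
pos 2: N → miss, frames {Q,N}
pos 3: Q → hit
pos 4: N → hit
pos 5: K → miss, frames {Q,N,K}
pos 6: T → miss, evict Q, frames {N,K,T}
At position 6, page Q is evicted.

Q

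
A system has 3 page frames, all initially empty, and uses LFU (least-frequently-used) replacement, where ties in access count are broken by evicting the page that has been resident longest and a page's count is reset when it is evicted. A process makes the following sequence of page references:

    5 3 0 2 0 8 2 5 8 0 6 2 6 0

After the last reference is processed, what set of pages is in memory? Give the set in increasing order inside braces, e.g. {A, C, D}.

{0, 2, 6}

5 → miss, frames (5)
3 → miss, frames (5 3)
0 → miss, frames (5 3 0)
2 → miss, evict 5, frames (3 0 2)
0 → hit
8 → miss, evict 3, frames (0 2 8)
2 → hit
5 → miss, evict 8, frames (0 2 5)
8 → miss, evict 5, frames (0 2 8)
0 → hit
6 → miss, evict 8, frames (0 2 6)
2 → hit
6 → hit
0 → hit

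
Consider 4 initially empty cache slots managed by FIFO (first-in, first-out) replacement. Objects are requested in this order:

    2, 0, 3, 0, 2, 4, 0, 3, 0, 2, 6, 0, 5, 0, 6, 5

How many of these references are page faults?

7

2: miss, frames (2)
0: miss, frames (2 0)
3: miss, frames (2 0 3)
0: hit
2: hit
4: miss, frames (2 0 3 4)
0: hit
3: hit
0: hit
2: hit
6: miss, evict 2, frames (0 3 4 6)
0: hit
5: miss, evict 0, frames (3 4 6 5)
0: miss, evict 3, frames (4 6 5 0)
6: hit
5: hit
Page faults: 7.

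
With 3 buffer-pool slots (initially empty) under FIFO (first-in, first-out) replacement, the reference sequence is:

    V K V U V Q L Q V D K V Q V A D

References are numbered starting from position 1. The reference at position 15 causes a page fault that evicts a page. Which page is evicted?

pos 1: V: miss, frames (V)
pos 2: K: miss, frames (V K)
pos 3: V: hit
pos 4: U: miss, frames (V K U)
pos 5: V: hit
pos 6: Q: miss, evict V, frames (K U Q)
pos 7: L: miss, evict K, frames (U Q L)
pos 8: Q: hit
pos 9: V: miss, evict U, frames (Q L V)
pos 10: D: miss, evict Q, frames (L V D)
pos 11: K: miss, evict L, frames (V D K)
pos 12: V: hit
pos 13: Q: miss, evict V, frames (D K Q)
pos 14: V: miss, evict D, frames (K Q V)
pos 15: A: miss, evict K, frames (Q V A)
At position 15, page K is evicted.

K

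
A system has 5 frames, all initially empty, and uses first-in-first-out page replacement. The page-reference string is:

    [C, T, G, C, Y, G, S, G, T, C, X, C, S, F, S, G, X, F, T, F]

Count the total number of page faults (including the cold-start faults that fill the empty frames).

C → fault, frames (C)
T → fault, frames (C T)
G → fault, frames (C T G)
C → hit
Y → fault, frames (C T G Y)
G → hit
S → fault, frames (C T G Y S)
G → hit
T → hit
C → hit
X → fault, evict C, frames (T G Y S X)
C → fault, evict T, frames (G Y S X C)
S → hit
F → fault, evict G, frames (Y S X C F)
S → hit
G → fault, evict Y, frames (S X C F G)
X → hit
F → hit
T → fault, evict S, frames (X C F G T)
F → hit
Page faults: 10.

10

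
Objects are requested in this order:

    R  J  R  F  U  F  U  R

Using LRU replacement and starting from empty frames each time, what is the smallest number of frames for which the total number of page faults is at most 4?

f=1: 8 faults
f=2: 5 faults
f=3: 4 faults
f=4: 4 faults
Smallest f with faults ≤ 4 is 3.

3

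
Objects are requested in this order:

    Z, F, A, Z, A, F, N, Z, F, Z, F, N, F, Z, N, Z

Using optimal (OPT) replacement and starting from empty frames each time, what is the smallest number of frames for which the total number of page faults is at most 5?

f=1: 16 faults
f=2: 8 faults
f=3: 4 faults
f=4: 4 faults
Smallest f with faults ≤ 5 is 3.

3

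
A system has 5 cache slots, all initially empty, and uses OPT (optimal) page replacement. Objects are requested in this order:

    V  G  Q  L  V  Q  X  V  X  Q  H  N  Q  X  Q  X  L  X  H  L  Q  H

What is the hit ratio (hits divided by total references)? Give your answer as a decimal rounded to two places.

0.68

V: fault, frames (V)
G: fault, frames (V G)
Q: fault, frames (V G Q)
L: fault, frames (V G Q L)
V: hit
Q: hit
X: fault, frames (V G Q L X)
V: hit
X: hit
Q: hit
H: fault, evict G, frames (V Q L X H)
N: fault, evict V, frames (Q L X H N)
Q: hit
X: hit
Q: hit
X: hit
L: hit
X: hit
H: hit
L: hit
Q: hit
H: hit
Hits: 15 of 22 references → 15/22 = 0.6818.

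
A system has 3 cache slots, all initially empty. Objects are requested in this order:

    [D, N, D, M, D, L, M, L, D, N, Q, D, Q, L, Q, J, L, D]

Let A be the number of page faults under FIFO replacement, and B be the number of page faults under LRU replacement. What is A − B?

1

Under FIFO: F F . F . F . . F F F . . F . F . F → 10 faults.
Under LRU: F F . F . F . . . F F . . F . F . F → 9 faults.
A − B = 10 − 9 = 1.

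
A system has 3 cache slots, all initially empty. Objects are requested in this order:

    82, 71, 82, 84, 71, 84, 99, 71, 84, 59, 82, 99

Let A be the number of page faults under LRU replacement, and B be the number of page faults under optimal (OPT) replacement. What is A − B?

1

Under LRU: F F . F . . F . . F F F → 7 faults.
Under OPT: F F . F . . F . . F F . → 6 faults.
A − B = 7 − 6 = 1.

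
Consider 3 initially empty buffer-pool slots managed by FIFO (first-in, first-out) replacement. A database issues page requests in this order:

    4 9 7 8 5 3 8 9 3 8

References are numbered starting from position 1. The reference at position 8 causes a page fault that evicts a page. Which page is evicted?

8

pos 1: 4 -> fault, frames [4]
pos 2: 9 -> fault, frames [4, 9]
pos 3: 7 -> fault, frames [4, 9, 7]
pos 4: 8 -> fault, evict 4, frames [9, 7, 8]
pos 5: 5 -> fault, evict 9, frames [7, 8, 5]
pos 6: 3 -> fault, evict 7, frames [8, 5, 3]
pos 7: 8 -> hit
pos 8: 9 -> fault, evict 8, frames [5, 3, 9]
At position 8, page 8 is evicted.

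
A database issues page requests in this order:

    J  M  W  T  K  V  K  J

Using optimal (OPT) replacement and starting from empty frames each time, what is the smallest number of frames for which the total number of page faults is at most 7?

2

f=1: 8 faults
f=2: 7 faults
f=3: 6 faults
f=4: 6 faults
f=5: 6 faults
f=6: 6 faults
Smallest f with faults ≤ 7 is 2.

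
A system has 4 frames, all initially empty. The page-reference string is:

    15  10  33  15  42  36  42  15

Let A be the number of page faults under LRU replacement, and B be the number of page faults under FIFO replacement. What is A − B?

-1

Under LRU: F F F . F F . . → 5 faults.
Under FIFO: F F F . F F . F → 6 faults.
A − B = 5 − 6 = -1.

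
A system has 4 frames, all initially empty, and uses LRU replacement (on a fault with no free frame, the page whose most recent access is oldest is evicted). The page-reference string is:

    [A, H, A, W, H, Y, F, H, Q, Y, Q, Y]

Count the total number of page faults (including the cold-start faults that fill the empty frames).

6

A: fault, frames [A]
H: fault, frames [A, H]
A: hit
W: fault, frames [H, A, W]
H: hit
Y: fault, frames [A, W, H, Y]
F: fault, evict A, frames [W, H, Y, F]
H: hit
Q: fault, evict W, frames [Y, F, H, Q]
Y: hit
Q: hit
Y: hit
Page faults: 6.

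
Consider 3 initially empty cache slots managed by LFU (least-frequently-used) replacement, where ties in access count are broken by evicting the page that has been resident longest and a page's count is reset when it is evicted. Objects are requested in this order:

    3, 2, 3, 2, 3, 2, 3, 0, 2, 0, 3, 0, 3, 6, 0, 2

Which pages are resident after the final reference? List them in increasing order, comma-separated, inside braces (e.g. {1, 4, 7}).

{0, 2, 3}

3: fault, frames {3}
2: fault, frames {3,2}
3: hit
2: hit
3: hit
2: hit
3: hit
0: fault, frames {3,2,0}
2: hit
0: hit
3: hit
0: hit
3: hit
6: fault, evict 0, frames {3,2,6}
0: fault, evict 6, frames {3,2,0}
2: hit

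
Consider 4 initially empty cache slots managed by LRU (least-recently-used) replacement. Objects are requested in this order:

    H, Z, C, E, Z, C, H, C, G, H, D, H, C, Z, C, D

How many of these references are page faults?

7

H -> fault, frames (H)
Z -> fault, frames (H Z)
C -> fault, frames (H Z C)
E -> fault, frames (H Z C E)
Z -> hit
C -> hit
H -> hit
C -> hit
G -> fault, evict E, frames (Z H C G)
H -> hit
D -> fault, evict Z, frames (C G H D)
H -> hit
C -> hit
Z -> fault, evict G, frames (D H C Z)
C -> hit
D -> hit
Page faults: 7.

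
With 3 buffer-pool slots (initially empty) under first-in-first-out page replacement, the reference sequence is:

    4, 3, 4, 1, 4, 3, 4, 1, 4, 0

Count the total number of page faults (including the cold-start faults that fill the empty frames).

4

4 → fault, frames {4}
3 → fault, frames {4,3}
4 → hit
1 → fault, frames {4,3,1}
4 → hit
3 → hit
4 → hit
1 → hit
4 → hit
0 → fault, evict 4, frames {3,1,0}
Page faults: 4.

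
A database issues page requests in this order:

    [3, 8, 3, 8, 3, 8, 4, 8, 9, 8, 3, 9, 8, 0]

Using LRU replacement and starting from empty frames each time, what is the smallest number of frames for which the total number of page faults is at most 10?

f=1: 14 faults
f=2: 8 faults
f=3: 6 faults
f=4: 5 faults
f=5: 5 faults
Smallest f with faults ≤ 10 is 2.

2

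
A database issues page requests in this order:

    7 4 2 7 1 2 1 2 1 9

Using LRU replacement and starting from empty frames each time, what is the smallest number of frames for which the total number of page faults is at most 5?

f=1: 10 faults
f=2: 7 faults
f=3: 5 faults
f=4: 5 faults
f=5: 5 faults
Smallest f with faults ≤ 5 is 3.

3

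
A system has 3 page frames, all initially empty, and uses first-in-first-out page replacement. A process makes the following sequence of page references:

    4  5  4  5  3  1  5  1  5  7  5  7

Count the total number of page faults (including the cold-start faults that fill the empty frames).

4: miss, frames [4]
5: miss, frames [4, 5]
4: hit
5: hit
3: miss, frames [4, 5, 3]
1: miss, evict 4, frames [5, 3, 1]
5: hit
1: hit
5: hit
7: miss, evict 5, frames [3, 1, 7]
5: miss, evict 3, frames [1, 7, 5]
7: hit
Page faults: 6.

6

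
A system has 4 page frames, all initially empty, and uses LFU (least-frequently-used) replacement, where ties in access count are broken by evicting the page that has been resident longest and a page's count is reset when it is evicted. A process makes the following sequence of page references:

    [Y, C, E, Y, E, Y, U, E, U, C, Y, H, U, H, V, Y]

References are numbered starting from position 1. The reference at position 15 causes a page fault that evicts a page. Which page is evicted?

pos 1: Y -> miss, frames [Y]
pos 2: C -> miss, frames [Y, C]
pos 3: E -> miss, frames [Y, C, E]
pos 4: Y -> hit
pos 5: E -> hit
pos 6: Y -> hit
pos 7: U -> miss, frames [Y, C, E, U]
pos 8: E -> hit
pos 9: U -> hit
pos 10: C -> hit
pos 11: Y -> hit
pos 12: H -> miss, evict C, frames [Y, E, U, H]
pos 13: U -> hit
pos 14: H -> hit
pos 15: V -> miss, evict H, frames [Y, E, U, V]
At position 15, page H is evicted.

H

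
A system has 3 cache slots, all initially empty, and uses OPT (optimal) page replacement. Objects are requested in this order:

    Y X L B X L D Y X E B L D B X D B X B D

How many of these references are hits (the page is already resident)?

Y -> fault, frames (Y)
X -> fault, frames (Y X)
L -> fault, frames (Y X L)
B -> fault, evict Y, frames (X L B)
X -> hit
L -> hit
D -> fault, evict L, frames (X B D)
Y -> fault, evict D, frames (X B Y)
X -> hit
E -> fault, evict Y, frames (X B E)
B -> hit
L -> fault, evict E, frames (X B L)
D -> fault, evict L, frames (X B D)
B -> hit
X -> hit
D -> hit
B -> hit
X -> hit
B -> hit
D -> hit
Hits: 11.

11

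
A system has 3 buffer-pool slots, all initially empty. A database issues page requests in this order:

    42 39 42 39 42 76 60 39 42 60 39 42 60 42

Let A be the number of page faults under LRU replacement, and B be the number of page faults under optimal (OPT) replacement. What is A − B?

2

Under LRU: F F . . . F F F F . . . . . → 6 faults.
Under OPT: F F . . . F F . . . . . . . → 4 faults.
A − B = 6 − 4 = 2.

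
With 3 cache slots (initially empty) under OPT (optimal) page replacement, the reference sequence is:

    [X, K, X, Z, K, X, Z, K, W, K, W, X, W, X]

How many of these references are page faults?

X: fault, frames (X)
K: fault, frames (X K)
X: hit
Z: fault, frames (X K Z)
K: hit
X: hit
Z: hit
K: hit
W: fault, evict Z, frames (X K W)
K: hit
W: hit
X: hit
W: hit
X: hit
Page faults: 4.

4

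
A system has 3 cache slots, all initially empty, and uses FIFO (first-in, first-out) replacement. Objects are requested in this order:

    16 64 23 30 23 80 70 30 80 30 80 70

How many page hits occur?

16: fault, frames (16)
64: fault, frames (16 64)
23: fault, frames (16 64 23)
30: fault, evict 16, frames (64 23 30)
23: hit
80: fault, evict 64, frames (23 30 80)
70: fault, evict 23, frames (30 80 70)
30: hit
80: hit
30: hit
80: hit
70: hit
Hits: 6.

6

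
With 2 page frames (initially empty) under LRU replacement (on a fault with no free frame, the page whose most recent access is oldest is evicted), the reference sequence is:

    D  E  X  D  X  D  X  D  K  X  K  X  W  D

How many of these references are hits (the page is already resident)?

D: miss, frames {D}
E: miss, frames {D,E}
X: miss, evict D, frames {E,X}
D: miss, evict E, frames {X,D}
X: hit
D: hit
X: hit
D: hit
K: miss, evict X, frames {D,K}
X: miss, evict D, frames {K,X}
K: hit
X: hit
W: miss, evict K, frames {X,W}
D: miss, evict X, frames {W,D}
Hits: 6.

6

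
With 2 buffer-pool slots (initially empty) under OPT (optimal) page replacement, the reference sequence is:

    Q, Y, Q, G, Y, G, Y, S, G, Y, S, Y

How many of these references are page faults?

Q: fault, frames (Q)
Y: fault, frames (Q Y)
Q: hit
G: fault, evict Q, frames (Y G)
Y: hit
G: hit
Y: hit
S: fault, evict Y, frames (G S)
G: hit
Y: fault, evict G, frames (S Y)
S: hit
Y: hit
Page faults: 5.

5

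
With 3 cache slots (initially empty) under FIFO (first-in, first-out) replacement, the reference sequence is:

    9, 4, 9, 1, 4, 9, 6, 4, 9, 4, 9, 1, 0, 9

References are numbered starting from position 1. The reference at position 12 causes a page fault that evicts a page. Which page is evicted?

pos 1: 9: miss, frames [9]
pos 2: 4: miss, frames [9, 4]
pos 3: 9: hit
pos 4: 1: miss, frames [9, 4, 1]
pos 5: 4: hit
pos 6: 9: hit
pos 7: 6: miss, evict 9, frames [4, 1, 6]
pos 8: 4: hit
pos 9: 9: miss, evict 4, frames [1, 6, 9]
pos 10: 4: miss, evict 1, frames [6, 9, 4]
pos 11: 9: hit
pos 12: 1: miss, evict 6, frames [9, 4, 1]
At position 12, page 6 is evicted.

6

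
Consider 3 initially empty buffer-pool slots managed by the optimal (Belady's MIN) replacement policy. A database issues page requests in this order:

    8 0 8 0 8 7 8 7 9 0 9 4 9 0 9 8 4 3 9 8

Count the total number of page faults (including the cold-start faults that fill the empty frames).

7

8: fault, frames {8}
0: fault, frames {8,0}
8: hit
0: hit
8: hit
7: fault, frames {8,0,7}
8: hit
7: hit
9: fault, evict 7, frames {8,0,9}
0: hit
9: hit
4: fault, evict 8, frames {0,9,4}
9: hit
0: hit
9: hit
8: fault, evict 0, frames {9,4,8}
4: hit
3: fault, evict 4, frames {9,8,3}
9: hit
8: hit
Page faults: 7.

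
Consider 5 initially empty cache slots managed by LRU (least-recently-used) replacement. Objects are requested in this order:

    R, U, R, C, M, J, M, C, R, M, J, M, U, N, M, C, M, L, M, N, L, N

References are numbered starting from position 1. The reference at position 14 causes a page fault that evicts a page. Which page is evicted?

C

pos 1: R: miss, frames {R}
pos 2: U: miss, frames {R,U}
pos 3: R: hit
pos 4: C: miss, frames {U,R,C}
pos 5: M: miss, frames {U,R,C,M}
pos 6: J: miss, frames {U,R,C,M,J}
pos 7: M: hit
pos 8: C: hit
pos 9: R: hit
pos 10: M: hit
pos 11: J: hit
pos 12: M: hit
pos 13: U: hit
pos 14: N: miss, evict C, frames {R,J,M,U,N}
At position 14, page C is evicted.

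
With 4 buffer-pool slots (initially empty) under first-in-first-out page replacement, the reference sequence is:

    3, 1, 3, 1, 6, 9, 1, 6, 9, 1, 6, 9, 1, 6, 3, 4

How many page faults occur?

5

3: fault, frames [3]
1: fault, frames [3, 1]
3: hit
1: hit
6: fault, frames [3, 1, 6]
9: fault, frames [3, 1, 6, 9]
1: hit
6: hit
9: hit
1: hit
6: hit
9: hit
1: hit
6: hit
3: hit
4: fault, evict 3, frames [1, 6, 9, 4]
Page faults: 5.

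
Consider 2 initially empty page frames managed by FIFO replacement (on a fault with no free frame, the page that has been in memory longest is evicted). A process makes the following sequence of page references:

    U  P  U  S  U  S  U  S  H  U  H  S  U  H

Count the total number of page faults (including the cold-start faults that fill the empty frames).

8

U: miss, frames (U)
P: miss, frames (U P)
U: hit
S: miss, evict U, frames (P S)
U: miss, evict P, frames (S U)
S: hit
U: hit
S: hit
H: miss, evict S, frames (U H)
U: hit
H: hit
S: miss, evict U, frames (H S)
U: miss, evict H, frames (S U)
H: miss, evict S, frames (U H)
Page faults: 8.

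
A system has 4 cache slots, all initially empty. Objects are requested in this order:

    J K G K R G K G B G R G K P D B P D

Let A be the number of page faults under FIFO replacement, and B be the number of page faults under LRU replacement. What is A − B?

Under FIFO: F F F . F . . . F . . . . F F . . . → 7 faults.
Under LRU: F F F . F . . . F . . . . F F F . . → 8 faults.
A − B = 7 − 8 = -1.

-1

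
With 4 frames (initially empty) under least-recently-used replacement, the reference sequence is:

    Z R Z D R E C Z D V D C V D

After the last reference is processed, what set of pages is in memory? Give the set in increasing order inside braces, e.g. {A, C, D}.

{C, D, V, Z}

Z -> miss, frames (Z)
R -> miss, frames (Z R)
Z -> hit
D -> miss, frames (R Z D)
R -> hit
E -> miss, frames (Z D R E)
C -> miss, evict Z, frames (D R E C)
Z -> miss, evict D, frames (R E C Z)
D -> miss, evict R, frames (E C Z D)
V -> miss, evict E, frames (C Z D V)
D -> hit
C -> hit
V -> hit
D -> hit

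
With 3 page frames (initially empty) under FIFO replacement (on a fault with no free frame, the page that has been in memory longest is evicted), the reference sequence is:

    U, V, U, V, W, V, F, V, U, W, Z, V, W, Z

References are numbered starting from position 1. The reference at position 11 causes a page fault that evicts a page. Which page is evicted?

pos 1: U → miss, frames [U]
pos 2: V → miss, frames [U, V]
pos 3: U → hit
pos 4: V → hit
pos 5: W → miss, frames [U, V, W]
pos 6: V → hit
pos 7: F → miss, evict U, frames [V, W, F]
pos 8: V → hit
pos 9: U → miss, evict V, frames [W, F, U]
pos 10: W → hit
pos 11: Z → miss, evict W, frames [F, U, Z]
At position 11, page W is evicted.

W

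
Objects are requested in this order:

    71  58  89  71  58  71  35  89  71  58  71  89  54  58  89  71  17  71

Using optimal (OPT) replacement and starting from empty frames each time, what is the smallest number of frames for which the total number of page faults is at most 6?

f=1: 18 faults
f=2: 12 faults
f=3: 8 faults
f=4: 6 faults
f=5: 6 faults
f=6: 6 faults
Smallest f with faults ≤ 6 is 4.

4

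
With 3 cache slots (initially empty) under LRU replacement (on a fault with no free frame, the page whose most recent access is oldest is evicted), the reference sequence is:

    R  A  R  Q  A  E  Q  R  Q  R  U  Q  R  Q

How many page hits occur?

R -> fault, frames [R]
A -> fault, frames [R, A]
R -> hit
Q -> fault, frames [A, R, Q]
A -> hit
E -> fault, evict R, frames [Q, A, E]
Q -> hit
R -> fault, evict A, frames [E, Q, R]
Q -> hit
R -> hit
U -> fault, evict E, frames [Q, R, U]
Q -> hit
R -> hit
Q -> hit
Hits: 8.

8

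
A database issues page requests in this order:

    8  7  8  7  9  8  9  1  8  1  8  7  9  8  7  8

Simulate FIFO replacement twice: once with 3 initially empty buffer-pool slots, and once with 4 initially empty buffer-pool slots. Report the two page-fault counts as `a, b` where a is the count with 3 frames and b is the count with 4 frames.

3 frames: F F . . F . . F F . . F F . . . → 7 faults.
4 frames: F F . . F . . F . . . . . . . . → 4 faults.
4 < 7: adding a frame reduced faults, as is typical.

7, 4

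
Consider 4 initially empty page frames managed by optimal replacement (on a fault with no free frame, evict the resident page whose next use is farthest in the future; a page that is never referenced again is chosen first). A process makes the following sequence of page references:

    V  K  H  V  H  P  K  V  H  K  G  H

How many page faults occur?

V: miss, frames (V)
K: miss, frames (V K)
H: miss, frames (V K H)
V: hit
H: hit
P: miss, frames (V K H P)
K: hit
V: hit
H: hit
K: hit
G: miss, evict P, frames (V K H G)
H: hit
Page faults: 5.

5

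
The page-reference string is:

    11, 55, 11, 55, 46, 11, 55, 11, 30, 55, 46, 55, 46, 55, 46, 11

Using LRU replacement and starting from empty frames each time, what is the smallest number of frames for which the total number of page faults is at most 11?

2

f=1: 16 faults
f=2: 9 faults
f=3: 6 faults
f=4: 4 faults
Smallest f with faults ≤ 11 is 2.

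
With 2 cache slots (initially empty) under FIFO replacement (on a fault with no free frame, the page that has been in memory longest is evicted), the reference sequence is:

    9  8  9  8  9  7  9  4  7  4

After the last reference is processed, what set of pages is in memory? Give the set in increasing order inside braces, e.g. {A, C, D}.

9 -> fault, frames [9]
8 -> fault, frames [9, 8]
9 -> hit
8 -> hit
9 -> hit
7 -> fault, evict 9, frames [8, 7]
9 -> fault, evict 8, frames [7, 9]
4 -> fault, evict 7, frames [9, 4]
7 -> fault, evict 9, frames [4, 7]
4 -> hit

{4, 7}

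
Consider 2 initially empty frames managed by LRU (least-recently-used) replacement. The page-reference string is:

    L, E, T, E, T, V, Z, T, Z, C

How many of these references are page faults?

7

L → fault, frames {L}
E → fault, frames {L,E}
T → fault, evict L, frames {E,T}
E → hit
T → hit
V → fault, evict E, frames {T,V}
Z → fault, evict T, frames {V,Z}
T → fault, evict V, frames {Z,T}
Z → hit
C → fault, evict T, frames {Z,C}
Page faults: 7.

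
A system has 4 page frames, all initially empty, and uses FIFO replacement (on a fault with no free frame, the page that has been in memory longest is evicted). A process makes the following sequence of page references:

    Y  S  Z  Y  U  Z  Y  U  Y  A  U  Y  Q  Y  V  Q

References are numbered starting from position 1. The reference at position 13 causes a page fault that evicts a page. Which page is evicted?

Z

pos 1: Y: miss, frames [Y]
pos 2: S: miss, frames [Y, S]
pos 3: Z: miss, frames [Y, S, Z]
pos 4: Y: hit
pos 5: U: miss, frames [Y, S, Z, U]
pos 6: Z: hit
pos 7: Y: hit
pos 8: U: hit
pos 9: Y: hit
pos 10: A: miss, evict Y, frames [S, Z, U, A]
pos 11: U: hit
pos 12: Y: miss, evict S, frames [Z, U, A, Y]
pos 13: Q: miss, evict Z, frames [U, A, Y, Q]
At position 13, page Z is evicted.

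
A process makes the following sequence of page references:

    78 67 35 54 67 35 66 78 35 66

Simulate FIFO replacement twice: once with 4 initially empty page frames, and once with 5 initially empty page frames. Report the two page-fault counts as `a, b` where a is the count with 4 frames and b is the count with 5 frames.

4 frames: F F F F . . F F . . → 6 faults.
5 frames: F F F F . . F . . . → 5 faults.
5 < 6: adding a frame reduced faults, as is typical.

6, 5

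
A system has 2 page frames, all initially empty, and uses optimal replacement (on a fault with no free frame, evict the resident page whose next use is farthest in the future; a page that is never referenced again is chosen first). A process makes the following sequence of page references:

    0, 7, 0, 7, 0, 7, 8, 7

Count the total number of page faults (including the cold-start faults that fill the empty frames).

0: fault, frames [0]
7: fault, frames [0, 7]
0: hit
7: hit
0: hit
7: hit
8: fault, evict 0, frames [7, 8]
7: hit
Page faults: 3.

3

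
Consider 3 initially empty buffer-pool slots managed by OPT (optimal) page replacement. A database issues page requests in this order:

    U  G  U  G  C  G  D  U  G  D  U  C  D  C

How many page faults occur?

U: miss, frames (U)
G: miss, frames (U G)
U: hit
G: hit
C: miss, frames (U G C)
G: hit
D: miss, evict C, frames (U G D)
U: hit
G: hit
D: hit
U: hit
C: miss, evict G, frames (U D C)
D: hit
C: hit
Page faults: 5.

5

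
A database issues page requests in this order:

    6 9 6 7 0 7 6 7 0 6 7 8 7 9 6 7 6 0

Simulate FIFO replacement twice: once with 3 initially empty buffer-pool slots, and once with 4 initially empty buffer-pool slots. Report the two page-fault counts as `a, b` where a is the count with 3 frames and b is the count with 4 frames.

3 frames: F F . F F . F . . . . F F F F . . F → 10 faults.
4 frames: F F . F F . . . . . . F . . F . . . → 6 faults.
6 < 10: adding a frame reduced faults, as is typical.

10, 6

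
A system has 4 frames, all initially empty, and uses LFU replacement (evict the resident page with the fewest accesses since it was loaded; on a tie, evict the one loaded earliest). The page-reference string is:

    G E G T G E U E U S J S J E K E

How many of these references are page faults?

9

G → fault, frames (G)
E → fault, frames (G E)
G → hit
T → fault, frames (G E T)
G → hit
E → hit
U → fault, frames (G E T U)
E → hit
U → hit
S → fault, evict T, frames (G E U S)
J → fault, evict S, frames (G E U J)
S → fault, evict J, frames (G E U S)
J → fault, evict S, frames (G E U J)
E → hit
K → fault, evict J, frames (G E U K)
E → hit
Page faults: 9.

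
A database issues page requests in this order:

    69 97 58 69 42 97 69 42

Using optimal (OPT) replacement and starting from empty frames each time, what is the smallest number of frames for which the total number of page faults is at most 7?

2

f=1: 8 faults
f=2: 6 faults
f=3: 4 faults
f=4: 4 faults
Smallest f with faults ≤ 7 is 2.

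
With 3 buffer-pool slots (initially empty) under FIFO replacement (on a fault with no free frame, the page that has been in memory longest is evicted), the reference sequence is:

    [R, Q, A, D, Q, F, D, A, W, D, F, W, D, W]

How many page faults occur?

R → miss, frames [R]
Q → miss, frames [R, Q]
A → miss, frames [R, Q, A]
D → miss, evict R, frames [Q, A, D]
Q → hit
F → miss, evict Q, frames [A, D, F]
D → hit
A → hit
W → miss, evict A, frames [D, F, W]
D → hit
F → hit
W → hit
D → hit
W → hit
Page faults: 6.

6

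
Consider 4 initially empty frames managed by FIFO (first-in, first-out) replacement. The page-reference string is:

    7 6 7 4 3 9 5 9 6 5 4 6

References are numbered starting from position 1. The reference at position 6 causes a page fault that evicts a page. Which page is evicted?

7

pos 1: 7: miss, frames [7]
pos 2: 6: miss, frames [7, 6]
pos 3: 7: hit
pos 4: 4: miss, frames [7, 6, 4]
pos 5: 3: miss, frames [7, 6, 4, 3]
pos 6: 9: miss, evict 7, frames [6, 4, 3, 9]
At position 6, page 7 is evicted.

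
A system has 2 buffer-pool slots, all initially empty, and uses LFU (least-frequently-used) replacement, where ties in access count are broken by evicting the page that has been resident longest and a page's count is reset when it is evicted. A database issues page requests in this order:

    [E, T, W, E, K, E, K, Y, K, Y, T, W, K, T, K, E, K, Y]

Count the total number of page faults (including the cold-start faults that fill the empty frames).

11

E → miss, frames [E]
T → miss, frames [E, T]
W → miss, evict E, frames [T, W]
E → miss, evict T, frames [W, E]
K → miss, evict W, frames [E, K]
E → hit
K → hit
Y → miss, evict E, frames [K, Y]
K → hit
Y → hit
T → miss, evict Y, frames [K, T]
W → miss, evict T, frames [K, W]
K → hit
T → miss, evict W, frames [K, T]
K → hit
E → miss, evict T, frames [K, E]
K → hit
Y → miss, evict E, frames [K, Y]
Page faults: 11.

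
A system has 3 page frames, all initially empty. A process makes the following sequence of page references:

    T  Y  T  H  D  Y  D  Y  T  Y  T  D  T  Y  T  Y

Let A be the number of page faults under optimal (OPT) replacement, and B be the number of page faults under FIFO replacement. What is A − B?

Under OPT: F F . F F . . . . . . . . . . . → 4 faults.
Under FIFO: F F . F F . . . F F . . . . . . → 6 faults.
A − B = 4 − 6 = -2.

-2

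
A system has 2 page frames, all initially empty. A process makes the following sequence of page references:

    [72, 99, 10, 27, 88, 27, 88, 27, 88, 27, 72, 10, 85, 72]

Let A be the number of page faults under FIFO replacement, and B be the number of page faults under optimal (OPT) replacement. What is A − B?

Under FIFO: F F F F F . . . . . F F F F → 9 faults.
Under OPT: F F F F F . . . . . F F F . → 8 faults.
A − B = 9 − 8 = 1.

1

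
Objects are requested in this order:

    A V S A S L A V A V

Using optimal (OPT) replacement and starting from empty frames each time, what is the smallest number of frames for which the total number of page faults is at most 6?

2

f=1: 10 faults
f=2: 5 faults
f=3: 4 faults
f=4: 4 faults
Smallest f with faults ≤ 6 is 2.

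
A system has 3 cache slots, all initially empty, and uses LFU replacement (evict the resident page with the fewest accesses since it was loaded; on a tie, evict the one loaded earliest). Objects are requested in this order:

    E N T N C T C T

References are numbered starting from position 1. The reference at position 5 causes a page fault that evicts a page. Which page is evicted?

E

pos 1: E -> miss, frames (E)
pos 2: N -> miss, frames (E N)
pos 3: T -> miss, frames (E N T)
pos 4: N -> hit
pos 5: C -> miss, evict E, frames (N T C)
At position 5, page E is evicted.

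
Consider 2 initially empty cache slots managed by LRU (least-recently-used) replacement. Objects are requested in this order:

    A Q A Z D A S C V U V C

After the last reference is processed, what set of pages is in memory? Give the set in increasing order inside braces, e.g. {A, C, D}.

{C, V}

A → fault, frames [A]
Q → fault, frames [A, Q]
A → hit
Z → fault, evict Q, frames [A, Z]
D → fault, evict A, frames [Z, D]
A → fault, evict Z, frames [D, A]
S → fault, evict D, frames [A, S]
C → fault, evict A, frames [S, C]
V → fault, evict S, frames [C, V]
U → fault, evict C, frames [V, U]
V → hit
C → fault, evict U, frames [V, C]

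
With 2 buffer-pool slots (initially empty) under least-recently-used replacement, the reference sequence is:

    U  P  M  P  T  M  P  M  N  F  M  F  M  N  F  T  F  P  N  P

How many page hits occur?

6

U: fault, frames [U]
P: fault, frames [U, P]
M: fault, evict U, frames [P, M]
P: hit
T: fault, evict M, frames [P, T]
M: fault, evict P, frames [T, M]
P: fault, evict T, frames [M, P]
M: hit
N: fault, evict P, frames [M, N]
F: fault, evict M, frames [N, F]
M: fault, evict N, frames [F, M]
F: hit
M: hit
N: fault, evict F, frames [M, N]
F: fault, evict M, frames [N, F]
T: fault, evict N, frames [F, T]
F: hit
P: fault, evict T, frames [F, P]
N: fault, evict F, frames [P, N]
P: hit
Hits: 6.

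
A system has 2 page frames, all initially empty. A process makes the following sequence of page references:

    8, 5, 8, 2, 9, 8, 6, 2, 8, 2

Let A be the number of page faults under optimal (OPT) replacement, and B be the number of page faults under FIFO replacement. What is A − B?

Under OPT: F F . F F . F F . . → 6 faults.
Under FIFO: F F . F F F F F F . → 8 faults.
A − B = 6 − 8 = -2.

-2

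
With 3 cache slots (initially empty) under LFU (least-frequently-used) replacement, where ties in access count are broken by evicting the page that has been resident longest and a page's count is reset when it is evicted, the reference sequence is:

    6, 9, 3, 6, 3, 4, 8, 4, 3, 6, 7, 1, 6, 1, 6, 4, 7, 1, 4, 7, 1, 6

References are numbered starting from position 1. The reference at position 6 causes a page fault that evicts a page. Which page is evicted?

pos 1: 6 -> miss, frames [6]
pos 2: 9 -> miss, frames [6, 9]
pos 3: 3 -> miss, frames [6, 9, 3]
pos 4: 6 -> hit
pos 5: 3 -> hit
pos 6: 4 -> miss, evict 9, frames [6, 3, 4]
At position 6, page 9 is evicted.

9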